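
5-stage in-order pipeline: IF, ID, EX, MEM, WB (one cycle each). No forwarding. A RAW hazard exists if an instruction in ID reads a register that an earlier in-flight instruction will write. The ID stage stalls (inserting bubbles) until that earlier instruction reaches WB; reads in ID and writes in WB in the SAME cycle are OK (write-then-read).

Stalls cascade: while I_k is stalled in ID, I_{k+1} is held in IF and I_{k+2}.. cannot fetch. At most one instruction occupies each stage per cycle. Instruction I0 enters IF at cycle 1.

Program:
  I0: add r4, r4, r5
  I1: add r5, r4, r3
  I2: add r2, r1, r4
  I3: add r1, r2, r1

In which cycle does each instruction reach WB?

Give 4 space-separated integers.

Answer: 5 8 9 12

Derivation:
I0 add r4 <- r4,r5: IF@1 ID@2 stall=0 (-) EX@3 MEM@4 WB@5
I1 add r5 <- r4,r3: IF@2 ID@3 stall=2 (RAW on I0.r4 (WB@5)) EX@6 MEM@7 WB@8
I2 add r2 <- r1,r4: IF@3 ID@6 stall=0 (-) EX@7 MEM@8 WB@9
I3 add r1 <- r2,r1: IF@6 ID@7 stall=2 (RAW on I2.r2 (WB@9)) EX@10 MEM@11 WB@12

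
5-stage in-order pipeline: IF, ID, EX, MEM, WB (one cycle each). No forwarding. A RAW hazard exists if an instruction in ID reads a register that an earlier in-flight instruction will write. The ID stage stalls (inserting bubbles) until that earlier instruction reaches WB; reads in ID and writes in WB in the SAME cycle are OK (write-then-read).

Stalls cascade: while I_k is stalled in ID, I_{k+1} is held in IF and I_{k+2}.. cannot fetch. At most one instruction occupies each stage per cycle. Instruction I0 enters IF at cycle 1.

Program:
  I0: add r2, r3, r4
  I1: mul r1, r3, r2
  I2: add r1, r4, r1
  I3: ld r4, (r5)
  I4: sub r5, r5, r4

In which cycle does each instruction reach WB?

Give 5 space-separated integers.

I0 add r2 <- r3,r4: IF@1 ID@2 stall=0 (-) EX@3 MEM@4 WB@5
I1 mul r1 <- r3,r2: IF@2 ID@3 stall=2 (RAW on I0.r2 (WB@5)) EX@6 MEM@7 WB@8
I2 add r1 <- r4,r1: IF@3 ID@6 stall=2 (RAW on I1.r1 (WB@8)) EX@9 MEM@10 WB@11
I3 ld r4 <- r5: IF@6 ID@9 stall=0 (-) EX@10 MEM@11 WB@12
I4 sub r5 <- r5,r4: IF@9 ID@10 stall=2 (RAW on I3.r4 (WB@12)) EX@13 MEM@14 WB@15

Answer: 5 8 11 12 15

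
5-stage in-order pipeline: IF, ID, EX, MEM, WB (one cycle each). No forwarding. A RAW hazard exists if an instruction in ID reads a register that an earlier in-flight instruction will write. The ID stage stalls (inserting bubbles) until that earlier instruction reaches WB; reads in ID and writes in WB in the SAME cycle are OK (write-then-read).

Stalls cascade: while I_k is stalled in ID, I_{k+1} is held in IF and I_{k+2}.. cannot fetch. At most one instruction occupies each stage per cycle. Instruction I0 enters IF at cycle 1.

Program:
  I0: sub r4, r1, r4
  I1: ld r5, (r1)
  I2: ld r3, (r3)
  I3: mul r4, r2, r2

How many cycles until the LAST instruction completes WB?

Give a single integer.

I0 sub r4 <- r1,r4: IF@1 ID@2 stall=0 (-) EX@3 MEM@4 WB@5
I1 ld r5 <- r1: IF@2 ID@3 stall=0 (-) EX@4 MEM@5 WB@6
I2 ld r3 <- r3: IF@3 ID@4 stall=0 (-) EX@5 MEM@6 WB@7
I3 mul r4 <- r2,r2: IF@4 ID@5 stall=0 (-) EX@6 MEM@7 WB@8

Answer: 8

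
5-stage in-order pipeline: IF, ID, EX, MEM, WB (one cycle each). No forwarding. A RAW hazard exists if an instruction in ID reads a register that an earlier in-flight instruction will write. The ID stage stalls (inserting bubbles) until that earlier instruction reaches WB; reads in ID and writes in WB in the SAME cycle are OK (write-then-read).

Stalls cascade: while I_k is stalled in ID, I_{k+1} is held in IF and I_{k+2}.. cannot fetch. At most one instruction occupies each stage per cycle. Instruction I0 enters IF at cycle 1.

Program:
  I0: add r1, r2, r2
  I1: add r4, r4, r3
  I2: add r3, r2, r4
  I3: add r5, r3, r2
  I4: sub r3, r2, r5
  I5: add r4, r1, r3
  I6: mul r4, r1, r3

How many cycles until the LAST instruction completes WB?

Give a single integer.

I0 add r1 <- r2,r2: IF@1 ID@2 stall=0 (-) EX@3 MEM@4 WB@5
I1 add r4 <- r4,r3: IF@2 ID@3 stall=0 (-) EX@4 MEM@5 WB@6
I2 add r3 <- r2,r4: IF@3 ID@4 stall=2 (RAW on I1.r4 (WB@6)) EX@7 MEM@8 WB@9
I3 add r5 <- r3,r2: IF@4 ID@7 stall=2 (RAW on I2.r3 (WB@9)) EX@10 MEM@11 WB@12
I4 sub r3 <- r2,r5: IF@7 ID@10 stall=2 (RAW on I3.r5 (WB@12)) EX@13 MEM@14 WB@15
I5 add r4 <- r1,r3: IF@10 ID@13 stall=2 (RAW on I4.r3 (WB@15)) EX@16 MEM@17 WB@18
I6 mul r4 <- r1,r3: IF@13 ID@16 stall=0 (-) EX@17 MEM@18 WB@19

Answer: 19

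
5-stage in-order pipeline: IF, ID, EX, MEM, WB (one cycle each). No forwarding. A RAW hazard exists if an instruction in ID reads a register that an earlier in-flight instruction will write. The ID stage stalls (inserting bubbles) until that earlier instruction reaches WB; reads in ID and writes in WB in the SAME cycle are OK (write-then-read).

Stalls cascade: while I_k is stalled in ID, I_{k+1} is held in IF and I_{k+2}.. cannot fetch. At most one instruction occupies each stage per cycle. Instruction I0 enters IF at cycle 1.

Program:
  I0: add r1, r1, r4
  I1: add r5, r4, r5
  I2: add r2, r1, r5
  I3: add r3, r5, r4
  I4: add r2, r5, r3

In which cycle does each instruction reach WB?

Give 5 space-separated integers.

I0 add r1 <- r1,r4: IF@1 ID@2 stall=0 (-) EX@3 MEM@4 WB@5
I1 add r5 <- r4,r5: IF@2 ID@3 stall=0 (-) EX@4 MEM@5 WB@6
I2 add r2 <- r1,r5: IF@3 ID@4 stall=2 (RAW on I1.r5 (WB@6)) EX@7 MEM@8 WB@9
I3 add r3 <- r5,r4: IF@4 ID@7 stall=0 (-) EX@8 MEM@9 WB@10
I4 add r2 <- r5,r3: IF@7 ID@8 stall=2 (RAW on I3.r3 (WB@10)) EX@11 MEM@12 WB@13

Answer: 5 6 9 10 13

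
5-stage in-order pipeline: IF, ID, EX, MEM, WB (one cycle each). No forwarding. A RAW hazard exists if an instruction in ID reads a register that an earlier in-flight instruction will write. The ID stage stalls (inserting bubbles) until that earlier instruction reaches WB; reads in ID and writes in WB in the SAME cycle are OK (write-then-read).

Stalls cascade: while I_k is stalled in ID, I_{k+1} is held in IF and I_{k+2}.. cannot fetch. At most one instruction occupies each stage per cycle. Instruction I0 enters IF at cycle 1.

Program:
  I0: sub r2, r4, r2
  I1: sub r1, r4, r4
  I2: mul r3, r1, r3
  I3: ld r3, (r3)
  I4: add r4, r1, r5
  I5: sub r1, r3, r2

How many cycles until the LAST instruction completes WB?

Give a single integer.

Answer: 15

Derivation:
I0 sub r2 <- r4,r2: IF@1 ID@2 stall=0 (-) EX@3 MEM@4 WB@5
I1 sub r1 <- r4,r4: IF@2 ID@3 stall=0 (-) EX@4 MEM@5 WB@6
I2 mul r3 <- r1,r3: IF@3 ID@4 stall=2 (RAW on I1.r1 (WB@6)) EX@7 MEM@8 WB@9
I3 ld r3 <- r3: IF@4 ID@7 stall=2 (RAW on I2.r3 (WB@9)) EX@10 MEM@11 WB@12
I4 add r4 <- r1,r5: IF@7 ID@10 stall=0 (-) EX@11 MEM@12 WB@13
I5 sub r1 <- r3,r2: IF@10 ID@11 stall=1 (RAW on I3.r3 (WB@12)) EX@13 MEM@14 WB@15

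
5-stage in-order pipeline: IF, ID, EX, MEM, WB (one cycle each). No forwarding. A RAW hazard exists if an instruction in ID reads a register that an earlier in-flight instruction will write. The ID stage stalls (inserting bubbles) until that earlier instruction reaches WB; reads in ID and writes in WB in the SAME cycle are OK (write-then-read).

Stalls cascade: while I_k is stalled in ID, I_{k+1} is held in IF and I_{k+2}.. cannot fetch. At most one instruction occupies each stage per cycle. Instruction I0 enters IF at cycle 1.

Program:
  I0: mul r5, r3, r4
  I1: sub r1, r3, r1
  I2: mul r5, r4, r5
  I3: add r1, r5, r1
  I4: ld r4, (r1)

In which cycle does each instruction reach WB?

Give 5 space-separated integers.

I0 mul r5 <- r3,r4: IF@1 ID@2 stall=0 (-) EX@3 MEM@4 WB@5
I1 sub r1 <- r3,r1: IF@2 ID@3 stall=0 (-) EX@4 MEM@5 WB@6
I2 mul r5 <- r4,r5: IF@3 ID@4 stall=1 (RAW on I0.r5 (WB@5)) EX@6 MEM@7 WB@8
I3 add r1 <- r5,r1: IF@4 ID@6 stall=2 (RAW on I2.r5 (WB@8)) EX@9 MEM@10 WB@11
I4 ld r4 <- r1: IF@6 ID@9 stall=2 (RAW on I3.r1 (WB@11)) EX@12 MEM@13 WB@14

Answer: 5 6 8 11 14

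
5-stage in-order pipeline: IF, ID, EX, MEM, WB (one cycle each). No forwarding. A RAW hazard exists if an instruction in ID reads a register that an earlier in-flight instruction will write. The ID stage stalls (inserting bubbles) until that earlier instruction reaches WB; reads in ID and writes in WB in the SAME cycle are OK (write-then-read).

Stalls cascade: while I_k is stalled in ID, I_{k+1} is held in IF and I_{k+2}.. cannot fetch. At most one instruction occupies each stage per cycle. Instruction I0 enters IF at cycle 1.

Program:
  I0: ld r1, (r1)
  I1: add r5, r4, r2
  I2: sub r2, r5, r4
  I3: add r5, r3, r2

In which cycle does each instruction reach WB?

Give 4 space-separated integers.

I0 ld r1 <- r1: IF@1 ID@2 stall=0 (-) EX@3 MEM@4 WB@5
I1 add r5 <- r4,r2: IF@2 ID@3 stall=0 (-) EX@4 MEM@5 WB@6
I2 sub r2 <- r5,r4: IF@3 ID@4 stall=2 (RAW on I1.r5 (WB@6)) EX@7 MEM@8 WB@9
I3 add r5 <- r3,r2: IF@4 ID@7 stall=2 (RAW on I2.r2 (WB@9)) EX@10 MEM@11 WB@12

Answer: 5 6 9 12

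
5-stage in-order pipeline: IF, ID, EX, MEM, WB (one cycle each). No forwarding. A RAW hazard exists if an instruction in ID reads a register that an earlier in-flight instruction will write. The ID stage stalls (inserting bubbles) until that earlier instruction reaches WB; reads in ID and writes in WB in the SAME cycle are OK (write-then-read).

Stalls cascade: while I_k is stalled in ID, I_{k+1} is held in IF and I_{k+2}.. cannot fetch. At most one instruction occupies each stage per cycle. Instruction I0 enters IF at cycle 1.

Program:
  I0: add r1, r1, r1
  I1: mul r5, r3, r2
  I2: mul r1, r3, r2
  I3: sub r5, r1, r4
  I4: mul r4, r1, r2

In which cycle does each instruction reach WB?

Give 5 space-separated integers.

Answer: 5 6 7 10 11

Derivation:
I0 add r1 <- r1,r1: IF@1 ID@2 stall=0 (-) EX@3 MEM@4 WB@5
I1 mul r5 <- r3,r2: IF@2 ID@3 stall=0 (-) EX@4 MEM@5 WB@6
I2 mul r1 <- r3,r2: IF@3 ID@4 stall=0 (-) EX@5 MEM@6 WB@7
I3 sub r5 <- r1,r4: IF@4 ID@5 stall=2 (RAW on I2.r1 (WB@7)) EX@8 MEM@9 WB@10
I4 mul r4 <- r1,r2: IF@5 ID@8 stall=0 (-) EX@9 MEM@10 WB@11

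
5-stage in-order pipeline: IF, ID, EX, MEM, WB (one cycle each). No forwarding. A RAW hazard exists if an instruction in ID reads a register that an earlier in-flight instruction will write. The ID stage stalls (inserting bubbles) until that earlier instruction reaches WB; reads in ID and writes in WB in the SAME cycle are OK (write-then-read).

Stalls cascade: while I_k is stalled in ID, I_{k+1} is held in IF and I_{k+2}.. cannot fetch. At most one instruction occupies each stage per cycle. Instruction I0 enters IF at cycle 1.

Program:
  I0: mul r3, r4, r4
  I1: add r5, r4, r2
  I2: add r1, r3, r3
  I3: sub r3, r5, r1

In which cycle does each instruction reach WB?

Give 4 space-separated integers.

I0 mul r3 <- r4,r4: IF@1 ID@2 stall=0 (-) EX@3 MEM@4 WB@5
I1 add r5 <- r4,r2: IF@2 ID@3 stall=0 (-) EX@4 MEM@5 WB@6
I2 add r1 <- r3,r3: IF@3 ID@4 stall=1 (RAW on I0.r3 (WB@5)) EX@6 MEM@7 WB@8
I3 sub r3 <- r5,r1: IF@4 ID@6 stall=2 (RAW on I2.r1 (WB@8)) EX@9 MEM@10 WB@11

Answer: 5 6 8 11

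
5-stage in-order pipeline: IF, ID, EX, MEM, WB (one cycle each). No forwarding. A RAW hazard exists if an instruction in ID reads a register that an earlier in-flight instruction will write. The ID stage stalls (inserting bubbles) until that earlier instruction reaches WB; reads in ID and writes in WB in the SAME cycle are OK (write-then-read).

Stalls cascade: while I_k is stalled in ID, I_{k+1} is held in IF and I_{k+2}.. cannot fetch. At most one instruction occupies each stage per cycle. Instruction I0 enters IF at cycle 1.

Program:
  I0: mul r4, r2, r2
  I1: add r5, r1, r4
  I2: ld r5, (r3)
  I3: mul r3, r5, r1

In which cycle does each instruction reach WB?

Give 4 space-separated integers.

I0 mul r4 <- r2,r2: IF@1 ID@2 stall=0 (-) EX@3 MEM@4 WB@5
I1 add r5 <- r1,r4: IF@2 ID@3 stall=2 (RAW on I0.r4 (WB@5)) EX@6 MEM@7 WB@8
I2 ld r5 <- r3: IF@3 ID@6 stall=0 (-) EX@7 MEM@8 WB@9
I3 mul r3 <- r5,r1: IF@6 ID@7 stall=2 (RAW on I2.r5 (WB@9)) EX@10 MEM@11 WB@12

Answer: 5 8 9 12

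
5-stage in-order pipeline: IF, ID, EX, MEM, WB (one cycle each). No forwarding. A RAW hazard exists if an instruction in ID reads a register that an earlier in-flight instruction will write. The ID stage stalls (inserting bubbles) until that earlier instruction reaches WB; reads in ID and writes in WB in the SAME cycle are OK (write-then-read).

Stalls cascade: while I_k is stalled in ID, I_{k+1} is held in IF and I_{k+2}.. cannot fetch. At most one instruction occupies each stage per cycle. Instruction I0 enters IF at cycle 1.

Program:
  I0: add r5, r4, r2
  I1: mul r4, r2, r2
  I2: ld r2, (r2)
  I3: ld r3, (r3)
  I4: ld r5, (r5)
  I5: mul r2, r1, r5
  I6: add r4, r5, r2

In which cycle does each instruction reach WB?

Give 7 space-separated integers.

Answer: 5 6 7 8 9 12 15

Derivation:
I0 add r5 <- r4,r2: IF@1 ID@2 stall=0 (-) EX@3 MEM@4 WB@5
I1 mul r4 <- r2,r2: IF@2 ID@3 stall=0 (-) EX@4 MEM@5 WB@6
I2 ld r2 <- r2: IF@3 ID@4 stall=0 (-) EX@5 MEM@6 WB@7
I3 ld r3 <- r3: IF@4 ID@5 stall=0 (-) EX@6 MEM@7 WB@8
I4 ld r5 <- r5: IF@5 ID@6 stall=0 (-) EX@7 MEM@8 WB@9
I5 mul r2 <- r1,r5: IF@6 ID@7 stall=2 (RAW on I4.r5 (WB@9)) EX@10 MEM@11 WB@12
I6 add r4 <- r5,r2: IF@7 ID@10 stall=2 (RAW on I5.r2 (WB@12)) EX@13 MEM@14 WB@15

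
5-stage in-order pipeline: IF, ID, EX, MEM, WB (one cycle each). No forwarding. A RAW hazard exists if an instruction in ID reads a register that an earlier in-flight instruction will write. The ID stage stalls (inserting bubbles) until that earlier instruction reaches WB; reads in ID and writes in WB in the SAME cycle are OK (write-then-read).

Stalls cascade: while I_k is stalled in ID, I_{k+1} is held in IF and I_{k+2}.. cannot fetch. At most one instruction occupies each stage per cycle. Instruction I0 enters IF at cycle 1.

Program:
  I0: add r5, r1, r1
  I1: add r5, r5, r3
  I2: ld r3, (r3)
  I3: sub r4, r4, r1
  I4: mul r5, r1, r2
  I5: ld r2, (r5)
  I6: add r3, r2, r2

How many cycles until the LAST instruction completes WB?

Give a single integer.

I0 add r5 <- r1,r1: IF@1 ID@2 stall=0 (-) EX@3 MEM@4 WB@5
I1 add r5 <- r5,r3: IF@2 ID@3 stall=2 (RAW on I0.r5 (WB@5)) EX@6 MEM@7 WB@8
I2 ld r3 <- r3: IF@3 ID@6 stall=0 (-) EX@7 MEM@8 WB@9
I3 sub r4 <- r4,r1: IF@6 ID@7 stall=0 (-) EX@8 MEM@9 WB@10
I4 mul r5 <- r1,r2: IF@7 ID@8 stall=0 (-) EX@9 MEM@10 WB@11
I5 ld r2 <- r5: IF@8 ID@9 stall=2 (RAW on I4.r5 (WB@11)) EX@12 MEM@13 WB@14
I6 add r3 <- r2,r2: IF@9 ID@12 stall=2 (RAW on I5.r2 (WB@14)) EX@15 MEM@16 WB@17

Answer: 17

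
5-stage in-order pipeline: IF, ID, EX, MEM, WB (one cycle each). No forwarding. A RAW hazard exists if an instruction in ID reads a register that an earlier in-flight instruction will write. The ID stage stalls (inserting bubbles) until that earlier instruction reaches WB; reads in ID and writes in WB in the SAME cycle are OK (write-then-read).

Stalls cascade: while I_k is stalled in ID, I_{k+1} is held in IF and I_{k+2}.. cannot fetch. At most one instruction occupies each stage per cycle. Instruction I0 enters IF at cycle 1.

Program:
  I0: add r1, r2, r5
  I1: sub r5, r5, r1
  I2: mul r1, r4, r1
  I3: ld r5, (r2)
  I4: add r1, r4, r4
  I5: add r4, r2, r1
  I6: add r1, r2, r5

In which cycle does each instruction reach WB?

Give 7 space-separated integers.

Answer: 5 8 9 10 11 14 15

Derivation:
I0 add r1 <- r2,r5: IF@1 ID@2 stall=0 (-) EX@3 MEM@4 WB@5
I1 sub r5 <- r5,r1: IF@2 ID@3 stall=2 (RAW on I0.r1 (WB@5)) EX@6 MEM@7 WB@8
I2 mul r1 <- r4,r1: IF@3 ID@6 stall=0 (-) EX@7 MEM@8 WB@9
I3 ld r5 <- r2: IF@6 ID@7 stall=0 (-) EX@8 MEM@9 WB@10
I4 add r1 <- r4,r4: IF@7 ID@8 stall=0 (-) EX@9 MEM@10 WB@11
I5 add r4 <- r2,r1: IF@8 ID@9 stall=2 (RAW on I4.r1 (WB@11)) EX@12 MEM@13 WB@14
I6 add r1 <- r2,r5: IF@9 ID@12 stall=0 (-) EX@13 MEM@14 WB@15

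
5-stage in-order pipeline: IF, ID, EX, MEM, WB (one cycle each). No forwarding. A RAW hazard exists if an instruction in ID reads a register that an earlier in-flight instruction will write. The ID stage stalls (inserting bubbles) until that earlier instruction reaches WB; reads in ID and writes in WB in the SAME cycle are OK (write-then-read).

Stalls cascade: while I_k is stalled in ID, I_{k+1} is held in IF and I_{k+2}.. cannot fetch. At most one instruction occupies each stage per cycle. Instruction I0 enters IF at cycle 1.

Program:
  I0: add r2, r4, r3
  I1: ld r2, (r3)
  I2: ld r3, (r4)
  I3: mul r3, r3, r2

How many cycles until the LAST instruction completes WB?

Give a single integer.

I0 add r2 <- r4,r3: IF@1 ID@2 stall=0 (-) EX@3 MEM@4 WB@5
I1 ld r2 <- r3: IF@2 ID@3 stall=0 (-) EX@4 MEM@5 WB@6
I2 ld r3 <- r4: IF@3 ID@4 stall=0 (-) EX@5 MEM@6 WB@7
I3 mul r3 <- r3,r2: IF@4 ID@5 stall=2 (RAW on I2.r3 (WB@7)) EX@8 MEM@9 WB@10

Answer: 10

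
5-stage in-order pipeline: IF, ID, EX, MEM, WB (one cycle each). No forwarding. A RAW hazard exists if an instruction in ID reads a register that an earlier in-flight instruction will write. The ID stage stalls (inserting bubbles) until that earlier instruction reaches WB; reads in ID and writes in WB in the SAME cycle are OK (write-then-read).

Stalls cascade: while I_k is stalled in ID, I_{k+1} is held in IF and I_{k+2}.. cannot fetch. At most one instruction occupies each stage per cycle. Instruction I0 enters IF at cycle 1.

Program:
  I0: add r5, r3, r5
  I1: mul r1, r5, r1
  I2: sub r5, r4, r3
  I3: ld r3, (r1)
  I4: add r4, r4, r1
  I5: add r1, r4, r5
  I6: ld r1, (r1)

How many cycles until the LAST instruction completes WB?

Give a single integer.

I0 add r5 <- r3,r5: IF@1 ID@2 stall=0 (-) EX@3 MEM@4 WB@5
I1 mul r1 <- r5,r1: IF@2 ID@3 stall=2 (RAW on I0.r5 (WB@5)) EX@6 MEM@7 WB@8
I2 sub r5 <- r4,r3: IF@3 ID@6 stall=0 (-) EX@7 MEM@8 WB@9
I3 ld r3 <- r1: IF@6 ID@7 stall=1 (RAW on I1.r1 (WB@8)) EX@9 MEM@10 WB@11
I4 add r4 <- r4,r1: IF@7 ID@9 stall=0 (-) EX@10 MEM@11 WB@12
I5 add r1 <- r4,r5: IF@9 ID@10 stall=2 (RAW on I4.r4 (WB@12)) EX@13 MEM@14 WB@15
I6 ld r1 <- r1: IF@10 ID@13 stall=2 (RAW on I5.r1 (WB@15)) EX@16 MEM@17 WB@18

Answer: 18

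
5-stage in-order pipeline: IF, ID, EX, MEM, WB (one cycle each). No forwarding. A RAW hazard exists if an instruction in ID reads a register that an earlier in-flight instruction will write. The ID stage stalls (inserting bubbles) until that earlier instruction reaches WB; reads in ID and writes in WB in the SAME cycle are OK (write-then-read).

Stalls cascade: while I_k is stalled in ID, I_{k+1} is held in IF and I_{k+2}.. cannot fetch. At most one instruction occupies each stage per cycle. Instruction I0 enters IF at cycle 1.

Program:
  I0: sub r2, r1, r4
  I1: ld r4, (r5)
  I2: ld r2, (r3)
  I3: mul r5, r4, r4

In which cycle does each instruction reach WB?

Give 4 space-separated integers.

Answer: 5 6 7 9

Derivation:
I0 sub r2 <- r1,r4: IF@1 ID@2 stall=0 (-) EX@3 MEM@4 WB@5
I1 ld r4 <- r5: IF@2 ID@3 stall=0 (-) EX@4 MEM@5 WB@6
I2 ld r2 <- r3: IF@3 ID@4 stall=0 (-) EX@5 MEM@6 WB@7
I3 mul r5 <- r4,r4: IF@4 ID@5 stall=1 (RAW on I1.r4 (WB@6)) EX@7 MEM@8 WB@9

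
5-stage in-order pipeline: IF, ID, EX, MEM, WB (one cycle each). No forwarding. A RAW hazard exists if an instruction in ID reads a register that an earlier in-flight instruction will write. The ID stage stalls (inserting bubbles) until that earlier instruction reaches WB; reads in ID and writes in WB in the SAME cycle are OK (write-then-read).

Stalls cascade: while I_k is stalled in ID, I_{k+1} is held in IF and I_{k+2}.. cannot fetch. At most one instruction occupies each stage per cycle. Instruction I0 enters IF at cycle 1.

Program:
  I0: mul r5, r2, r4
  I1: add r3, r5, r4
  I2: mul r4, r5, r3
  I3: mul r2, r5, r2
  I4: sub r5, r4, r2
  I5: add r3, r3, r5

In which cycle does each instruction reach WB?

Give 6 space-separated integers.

Answer: 5 8 11 12 15 18

Derivation:
I0 mul r5 <- r2,r4: IF@1 ID@2 stall=0 (-) EX@3 MEM@4 WB@5
I1 add r3 <- r5,r4: IF@2 ID@3 stall=2 (RAW on I0.r5 (WB@5)) EX@6 MEM@7 WB@8
I2 mul r4 <- r5,r3: IF@3 ID@6 stall=2 (RAW on I1.r3 (WB@8)) EX@9 MEM@10 WB@11
I3 mul r2 <- r5,r2: IF@6 ID@9 stall=0 (-) EX@10 MEM@11 WB@12
I4 sub r5 <- r4,r2: IF@9 ID@10 stall=2 (RAW on I3.r2 (WB@12)) EX@13 MEM@14 WB@15
I5 add r3 <- r3,r5: IF@10 ID@13 stall=2 (RAW on I4.r5 (WB@15)) EX@16 MEM@17 WB@18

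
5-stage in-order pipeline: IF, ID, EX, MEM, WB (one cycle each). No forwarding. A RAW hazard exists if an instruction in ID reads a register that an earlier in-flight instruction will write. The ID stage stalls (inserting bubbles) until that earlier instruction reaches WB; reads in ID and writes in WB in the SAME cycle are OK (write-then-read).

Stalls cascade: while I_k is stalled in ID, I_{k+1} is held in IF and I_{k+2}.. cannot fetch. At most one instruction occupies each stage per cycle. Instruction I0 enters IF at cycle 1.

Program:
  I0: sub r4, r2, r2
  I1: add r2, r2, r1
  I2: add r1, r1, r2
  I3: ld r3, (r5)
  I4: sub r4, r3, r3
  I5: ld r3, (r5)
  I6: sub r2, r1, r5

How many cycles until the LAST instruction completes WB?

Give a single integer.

Answer: 15

Derivation:
I0 sub r4 <- r2,r2: IF@1 ID@2 stall=0 (-) EX@3 MEM@4 WB@5
I1 add r2 <- r2,r1: IF@2 ID@3 stall=0 (-) EX@4 MEM@5 WB@6
I2 add r1 <- r1,r2: IF@3 ID@4 stall=2 (RAW on I1.r2 (WB@6)) EX@7 MEM@8 WB@9
I3 ld r3 <- r5: IF@4 ID@7 stall=0 (-) EX@8 MEM@9 WB@10
I4 sub r4 <- r3,r3: IF@7 ID@8 stall=2 (RAW on I3.r3 (WB@10)) EX@11 MEM@12 WB@13
I5 ld r3 <- r5: IF@8 ID@11 stall=0 (-) EX@12 MEM@13 WB@14
I6 sub r2 <- r1,r5: IF@11 ID@12 stall=0 (-) EX@13 MEM@14 WB@15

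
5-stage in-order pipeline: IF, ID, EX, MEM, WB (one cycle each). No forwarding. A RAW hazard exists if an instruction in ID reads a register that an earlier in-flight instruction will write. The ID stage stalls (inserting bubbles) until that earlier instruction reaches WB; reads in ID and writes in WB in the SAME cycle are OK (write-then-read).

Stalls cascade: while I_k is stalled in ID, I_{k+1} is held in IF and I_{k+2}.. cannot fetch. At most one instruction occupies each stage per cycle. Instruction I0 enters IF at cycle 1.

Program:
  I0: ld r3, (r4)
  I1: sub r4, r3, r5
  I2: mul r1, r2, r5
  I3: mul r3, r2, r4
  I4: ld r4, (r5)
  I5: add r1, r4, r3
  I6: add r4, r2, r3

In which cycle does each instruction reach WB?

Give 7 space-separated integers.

Answer: 5 8 9 11 12 15 16

Derivation:
I0 ld r3 <- r4: IF@1 ID@2 stall=0 (-) EX@3 MEM@4 WB@5
I1 sub r4 <- r3,r5: IF@2 ID@3 stall=2 (RAW on I0.r3 (WB@5)) EX@6 MEM@7 WB@8
I2 mul r1 <- r2,r5: IF@3 ID@6 stall=0 (-) EX@7 MEM@8 WB@9
I3 mul r3 <- r2,r4: IF@6 ID@7 stall=1 (RAW on I1.r4 (WB@8)) EX@9 MEM@10 WB@11
I4 ld r4 <- r5: IF@7 ID@9 stall=0 (-) EX@10 MEM@11 WB@12
I5 add r1 <- r4,r3: IF@9 ID@10 stall=2 (RAW on I4.r4 (WB@12)) EX@13 MEM@14 WB@15
I6 add r4 <- r2,r3: IF@10 ID@13 stall=0 (-) EX@14 MEM@15 WB@16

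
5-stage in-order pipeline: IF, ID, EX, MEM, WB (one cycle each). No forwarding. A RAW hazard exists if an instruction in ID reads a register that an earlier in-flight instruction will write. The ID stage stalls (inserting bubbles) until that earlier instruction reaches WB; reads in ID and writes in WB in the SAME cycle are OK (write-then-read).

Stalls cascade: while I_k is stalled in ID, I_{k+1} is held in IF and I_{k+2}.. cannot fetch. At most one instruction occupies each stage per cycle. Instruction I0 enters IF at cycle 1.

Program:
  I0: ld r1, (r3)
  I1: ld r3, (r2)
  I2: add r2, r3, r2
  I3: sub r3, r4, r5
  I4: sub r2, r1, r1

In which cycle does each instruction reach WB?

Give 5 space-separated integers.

I0 ld r1 <- r3: IF@1 ID@2 stall=0 (-) EX@3 MEM@4 WB@5
I1 ld r3 <- r2: IF@2 ID@3 stall=0 (-) EX@4 MEM@5 WB@6
I2 add r2 <- r3,r2: IF@3 ID@4 stall=2 (RAW on I1.r3 (WB@6)) EX@7 MEM@8 WB@9
I3 sub r3 <- r4,r5: IF@4 ID@7 stall=0 (-) EX@8 MEM@9 WB@10
I4 sub r2 <- r1,r1: IF@7 ID@8 stall=0 (-) EX@9 MEM@10 WB@11

Answer: 5 6 9 10 11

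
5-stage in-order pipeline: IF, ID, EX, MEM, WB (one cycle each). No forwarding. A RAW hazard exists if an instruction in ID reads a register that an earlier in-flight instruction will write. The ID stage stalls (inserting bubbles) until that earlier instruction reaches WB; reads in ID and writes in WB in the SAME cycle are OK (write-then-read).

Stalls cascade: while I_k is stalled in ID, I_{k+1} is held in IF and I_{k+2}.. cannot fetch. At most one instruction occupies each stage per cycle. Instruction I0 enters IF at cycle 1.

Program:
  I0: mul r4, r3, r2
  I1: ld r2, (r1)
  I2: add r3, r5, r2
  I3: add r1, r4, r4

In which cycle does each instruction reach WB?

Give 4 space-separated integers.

I0 mul r4 <- r3,r2: IF@1 ID@2 stall=0 (-) EX@3 MEM@4 WB@5
I1 ld r2 <- r1: IF@2 ID@3 stall=0 (-) EX@4 MEM@5 WB@6
I2 add r3 <- r5,r2: IF@3 ID@4 stall=2 (RAW on I1.r2 (WB@6)) EX@7 MEM@8 WB@9
I3 add r1 <- r4,r4: IF@4 ID@7 stall=0 (-) EX@8 MEM@9 WB@10

Answer: 5 6 9 10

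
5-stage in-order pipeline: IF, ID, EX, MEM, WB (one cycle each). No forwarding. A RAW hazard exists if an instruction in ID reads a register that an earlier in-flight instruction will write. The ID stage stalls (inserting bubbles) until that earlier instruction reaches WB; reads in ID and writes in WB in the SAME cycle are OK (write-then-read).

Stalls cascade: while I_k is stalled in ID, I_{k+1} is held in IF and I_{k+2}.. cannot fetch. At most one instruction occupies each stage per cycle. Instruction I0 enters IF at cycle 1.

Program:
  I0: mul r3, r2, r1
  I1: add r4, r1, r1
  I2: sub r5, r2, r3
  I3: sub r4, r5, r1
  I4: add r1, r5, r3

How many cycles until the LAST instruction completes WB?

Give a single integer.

Answer: 12

Derivation:
I0 mul r3 <- r2,r1: IF@1 ID@2 stall=0 (-) EX@3 MEM@4 WB@5
I1 add r4 <- r1,r1: IF@2 ID@3 stall=0 (-) EX@4 MEM@5 WB@6
I2 sub r5 <- r2,r3: IF@3 ID@4 stall=1 (RAW on I0.r3 (WB@5)) EX@6 MEM@7 WB@8
I3 sub r4 <- r5,r1: IF@4 ID@6 stall=2 (RAW on I2.r5 (WB@8)) EX@9 MEM@10 WB@11
I4 add r1 <- r5,r3: IF@6 ID@9 stall=0 (-) EX@10 MEM@11 WB@12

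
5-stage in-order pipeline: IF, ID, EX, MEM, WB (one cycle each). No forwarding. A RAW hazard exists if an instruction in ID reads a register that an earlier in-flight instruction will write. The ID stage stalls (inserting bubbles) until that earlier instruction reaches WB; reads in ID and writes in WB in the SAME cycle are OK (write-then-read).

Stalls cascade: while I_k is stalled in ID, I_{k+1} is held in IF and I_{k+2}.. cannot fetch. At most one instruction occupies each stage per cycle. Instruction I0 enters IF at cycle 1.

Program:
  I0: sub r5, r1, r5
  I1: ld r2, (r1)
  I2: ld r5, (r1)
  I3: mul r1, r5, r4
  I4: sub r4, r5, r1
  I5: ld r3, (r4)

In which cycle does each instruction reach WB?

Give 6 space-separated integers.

I0 sub r5 <- r1,r5: IF@1 ID@2 stall=0 (-) EX@3 MEM@4 WB@5
I1 ld r2 <- r1: IF@2 ID@3 stall=0 (-) EX@4 MEM@5 WB@6
I2 ld r5 <- r1: IF@3 ID@4 stall=0 (-) EX@5 MEM@6 WB@7
I3 mul r1 <- r5,r4: IF@4 ID@5 stall=2 (RAW on I2.r5 (WB@7)) EX@8 MEM@9 WB@10
I4 sub r4 <- r5,r1: IF@5 ID@8 stall=2 (RAW on I3.r1 (WB@10)) EX@11 MEM@12 WB@13
I5 ld r3 <- r4: IF@8 ID@11 stall=2 (RAW on I4.r4 (WB@13)) EX@14 MEM@15 WB@16

Answer: 5 6 7 10 13 16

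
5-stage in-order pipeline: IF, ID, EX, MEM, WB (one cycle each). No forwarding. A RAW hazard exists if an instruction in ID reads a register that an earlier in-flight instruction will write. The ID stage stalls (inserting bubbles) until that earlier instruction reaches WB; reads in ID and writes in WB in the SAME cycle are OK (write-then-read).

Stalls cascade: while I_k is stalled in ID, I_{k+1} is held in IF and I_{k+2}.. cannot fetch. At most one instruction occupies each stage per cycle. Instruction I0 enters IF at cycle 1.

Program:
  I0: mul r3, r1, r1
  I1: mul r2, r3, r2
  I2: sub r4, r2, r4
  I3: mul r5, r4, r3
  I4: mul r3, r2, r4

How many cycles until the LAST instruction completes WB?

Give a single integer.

Answer: 15

Derivation:
I0 mul r3 <- r1,r1: IF@1 ID@2 stall=0 (-) EX@3 MEM@4 WB@5
I1 mul r2 <- r3,r2: IF@2 ID@3 stall=2 (RAW on I0.r3 (WB@5)) EX@6 MEM@7 WB@8
I2 sub r4 <- r2,r4: IF@3 ID@6 stall=2 (RAW on I1.r2 (WB@8)) EX@9 MEM@10 WB@11
I3 mul r5 <- r4,r3: IF@6 ID@9 stall=2 (RAW on I2.r4 (WB@11)) EX@12 MEM@13 WB@14
I4 mul r3 <- r2,r4: IF@9 ID@12 stall=0 (-) EX@13 MEM@14 WB@15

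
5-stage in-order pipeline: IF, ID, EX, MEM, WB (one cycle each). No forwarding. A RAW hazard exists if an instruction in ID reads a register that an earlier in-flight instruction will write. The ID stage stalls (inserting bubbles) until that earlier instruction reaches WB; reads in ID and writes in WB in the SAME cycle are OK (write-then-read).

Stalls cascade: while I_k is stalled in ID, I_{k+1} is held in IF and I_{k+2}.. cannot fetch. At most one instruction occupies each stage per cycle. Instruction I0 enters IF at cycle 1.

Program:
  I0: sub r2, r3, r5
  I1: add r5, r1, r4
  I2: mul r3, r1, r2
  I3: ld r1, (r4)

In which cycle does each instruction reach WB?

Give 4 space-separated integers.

I0 sub r2 <- r3,r5: IF@1 ID@2 stall=0 (-) EX@3 MEM@4 WB@5
I1 add r5 <- r1,r4: IF@2 ID@3 stall=0 (-) EX@4 MEM@5 WB@6
I2 mul r3 <- r1,r2: IF@3 ID@4 stall=1 (RAW on I0.r2 (WB@5)) EX@6 MEM@7 WB@8
I3 ld r1 <- r4: IF@4 ID@6 stall=0 (-) EX@7 MEM@8 WB@9

Answer: 5 6 8 9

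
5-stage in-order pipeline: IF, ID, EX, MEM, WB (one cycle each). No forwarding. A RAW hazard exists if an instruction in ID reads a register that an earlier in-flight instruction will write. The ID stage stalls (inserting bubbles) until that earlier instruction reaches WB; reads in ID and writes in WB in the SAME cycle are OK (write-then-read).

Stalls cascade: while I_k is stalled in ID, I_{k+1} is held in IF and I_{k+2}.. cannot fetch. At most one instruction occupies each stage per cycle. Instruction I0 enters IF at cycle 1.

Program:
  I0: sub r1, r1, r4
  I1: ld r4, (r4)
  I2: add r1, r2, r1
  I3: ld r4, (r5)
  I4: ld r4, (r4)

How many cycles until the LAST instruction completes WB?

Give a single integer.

I0 sub r1 <- r1,r4: IF@1 ID@2 stall=0 (-) EX@3 MEM@4 WB@5
I1 ld r4 <- r4: IF@2 ID@3 stall=0 (-) EX@4 MEM@5 WB@6
I2 add r1 <- r2,r1: IF@3 ID@4 stall=1 (RAW on I0.r1 (WB@5)) EX@6 MEM@7 WB@8
I3 ld r4 <- r5: IF@4 ID@6 stall=0 (-) EX@7 MEM@8 WB@9
I4 ld r4 <- r4: IF@6 ID@7 stall=2 (RAW on I3.r4 (WB@9)) EX@10 MEM@11 WB@12

Answer: 12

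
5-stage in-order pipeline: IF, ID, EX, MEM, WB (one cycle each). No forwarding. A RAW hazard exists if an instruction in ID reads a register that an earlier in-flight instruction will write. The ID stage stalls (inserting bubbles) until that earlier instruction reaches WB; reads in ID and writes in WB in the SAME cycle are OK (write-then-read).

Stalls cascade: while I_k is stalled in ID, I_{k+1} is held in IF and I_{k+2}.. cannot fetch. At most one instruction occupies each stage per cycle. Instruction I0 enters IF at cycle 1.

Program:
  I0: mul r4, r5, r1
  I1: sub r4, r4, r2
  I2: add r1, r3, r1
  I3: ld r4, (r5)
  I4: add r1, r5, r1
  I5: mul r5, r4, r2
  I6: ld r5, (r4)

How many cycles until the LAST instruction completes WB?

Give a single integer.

Answer: 14

Derivation:
I0 mul r4 <- r5,r1: IF@1 ID@2 stall=0 (-) EX@3 MEM@4 WB@5
I1 sub r4 <- r4,r2: IF@2 ID@3 stall=2 (RAW on I0.r4 (WB@5)) EX@6 MEM@7 WB@8
I2 add r1 <- r3,r1: IF@3 ID@6 stall=0 (-) EX@7 MEM@8 WB@9
I3 ld r4 <- r5: IF@6 ID@7 stall=0 (-) EX@8 MEM@9 WB@10
I4 add r1 <- r5,r1: IF@7 ID@8 stall=1 (RAW on I2.r1 (WB@9)) EX@10 MEM@11 WB@12
I5 mul r5 <- r4,r2: IF@8 ID@10 stall=0 (-) EX@11 MEM@12 WB@13
I6 ld r5 <- r4: IF@10 ID@11 stall=0 (-) EX@12 MEM@13 WB@14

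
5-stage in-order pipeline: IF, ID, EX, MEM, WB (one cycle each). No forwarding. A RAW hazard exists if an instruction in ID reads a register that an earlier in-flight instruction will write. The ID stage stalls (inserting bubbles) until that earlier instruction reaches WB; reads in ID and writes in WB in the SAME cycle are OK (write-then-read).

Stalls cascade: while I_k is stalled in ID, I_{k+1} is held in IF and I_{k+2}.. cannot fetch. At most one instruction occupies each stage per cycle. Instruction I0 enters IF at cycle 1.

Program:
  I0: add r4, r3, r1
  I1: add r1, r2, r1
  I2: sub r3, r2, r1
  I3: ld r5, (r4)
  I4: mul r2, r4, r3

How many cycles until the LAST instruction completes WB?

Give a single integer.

Answer: 12

Derivation:
I0 add r4 <- r3,r1: IF@1 ID@2 stall=0 (-) EX@3 MEM@4 WB@5
I1 add r1 <- r2,r1: IF@2 ID@3 stall=0 (-) EX@4 MEM@5 WB@6
I2 sub r3 <- r2,r1: IF@3 ID@4 stall=2 (RAW on I1.r1 (WB@6)) EX@7 MEM@8 WB@9
I3 ld r5 <- r4: IF@4 ID@7 stall=0 (-) EX@8 MEM@9 WB@10
I4 mul r2 <- r4,r3: IF@7 ID@8 stall=1 (RAW on I2.r3 (WB@9)) EX@10 MEM@11 WB@12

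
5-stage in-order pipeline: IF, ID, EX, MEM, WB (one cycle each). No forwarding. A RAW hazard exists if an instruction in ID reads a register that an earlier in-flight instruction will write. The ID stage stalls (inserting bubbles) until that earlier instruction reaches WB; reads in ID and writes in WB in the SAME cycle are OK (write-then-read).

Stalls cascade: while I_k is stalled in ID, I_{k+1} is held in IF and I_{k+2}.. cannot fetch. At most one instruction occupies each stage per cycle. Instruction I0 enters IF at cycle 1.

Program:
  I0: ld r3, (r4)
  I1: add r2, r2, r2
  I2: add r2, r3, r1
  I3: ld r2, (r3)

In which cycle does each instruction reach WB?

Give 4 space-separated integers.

I0 ld r3 <- r4: IF@1 ID@2 stall=0 (-) EX@3 MEM@4 WB@5
I1 add r2 <- r2,r2: IF@2 ID@3 stall=0 (-) EX@4 MEM@5 WB@6
I2 add r2 <- r3,r1: IF@3 ID@4 stall=1 (RAW on I0.r3 (WB@5)) EX@6 MEM@7 WB@8
I3 ld r2 <- r3: IF@4 ID@6 stall=0 (-) EX@7 MEM@8 WB@9

Answer: 5 6 8 9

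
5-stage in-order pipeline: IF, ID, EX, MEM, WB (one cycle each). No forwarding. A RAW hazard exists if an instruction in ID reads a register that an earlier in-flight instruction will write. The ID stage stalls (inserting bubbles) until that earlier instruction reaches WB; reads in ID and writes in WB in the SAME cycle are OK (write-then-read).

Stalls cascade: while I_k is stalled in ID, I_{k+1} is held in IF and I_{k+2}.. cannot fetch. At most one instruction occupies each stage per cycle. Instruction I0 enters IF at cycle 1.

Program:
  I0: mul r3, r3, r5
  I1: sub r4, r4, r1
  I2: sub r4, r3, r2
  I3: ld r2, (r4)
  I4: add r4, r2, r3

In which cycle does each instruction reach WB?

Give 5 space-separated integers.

I0 mul r3 <- r3,r5: IF@1 ID@2 stall=0 (-) EX@3 MEM@4 WB@5
I1 sub r4 <- r4,r1: IF@2 ID@3 stall=0 (-) EX@4 MEM@5 WB@6
I2 sub r4 <- r3,r2: IF@3 ID@4 stall=1 (RAW on I0.r3 (WB@5)) EX@6 MEM@7 WB@8
I3 ld r2 <- r4: IF@4 ID@6 stall=2 (RAW on I2.r4 (WB@8)) EX@9 MEM@10 WB@11
I4 add r4 <- r2,r3: IF@6 ID@9 stall=2 (RAW on I3.r2 (WB@11)) EX@12 MEM@13 WB@14

Answer: 5 6 8 11 14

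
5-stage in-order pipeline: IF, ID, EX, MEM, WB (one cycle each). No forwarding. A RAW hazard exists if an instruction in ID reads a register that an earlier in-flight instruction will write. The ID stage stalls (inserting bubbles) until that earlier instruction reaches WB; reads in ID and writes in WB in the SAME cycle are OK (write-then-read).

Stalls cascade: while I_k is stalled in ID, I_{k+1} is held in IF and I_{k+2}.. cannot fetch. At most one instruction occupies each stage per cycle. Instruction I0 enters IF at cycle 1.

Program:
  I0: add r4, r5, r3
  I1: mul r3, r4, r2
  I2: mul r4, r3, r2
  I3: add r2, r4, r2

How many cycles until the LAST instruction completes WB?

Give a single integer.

I0 add r4 <- r5,r3: IF@1 ID@2 stall=0 (-) EX@3 MEM@4 WB@5
I1 mul r3 <- r4,r2: IF@2 ID@3 stall=2 (RAW on I0.r4 (WB@5)) EX@6 MEM@7 WB@8
I2 mul r4 <- r3,r2: IF@3 ID@6 stall=2 (RAW on I1.r3 (WB@8)) EX@9 MEM@10 WB@11
I3 add r2 <- r4,r2: IF@6 ID@9 stall=2 (RAW on I2.r4 (WB@11)) EX@12 MEM@13 WB@14

Answer: 14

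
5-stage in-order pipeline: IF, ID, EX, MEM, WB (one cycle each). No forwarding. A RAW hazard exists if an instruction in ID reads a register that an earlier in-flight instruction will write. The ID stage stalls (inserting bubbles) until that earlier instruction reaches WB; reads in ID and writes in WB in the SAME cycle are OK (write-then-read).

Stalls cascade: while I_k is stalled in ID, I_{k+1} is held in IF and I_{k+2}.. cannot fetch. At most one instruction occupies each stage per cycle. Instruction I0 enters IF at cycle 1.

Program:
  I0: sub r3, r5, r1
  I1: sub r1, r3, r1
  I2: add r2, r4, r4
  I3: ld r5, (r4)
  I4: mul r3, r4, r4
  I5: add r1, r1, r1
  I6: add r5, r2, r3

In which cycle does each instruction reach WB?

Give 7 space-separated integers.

Answer: 5 8 9 10 11 12 14

Derivation:
I0 sub r3 <- r5,r1: IF@1 ID@2 stall=0 (-) EX@3 MEM@4 WB@5
I1 sub r1 <- r3,r1: IF@2 ID@3 stall=2 (RAW on I0.r3 (WB@5)) EX@6 MEM@7 WB@8
I2 add r2 <- r4,r4: IF@3 ID@6 stall=0 (-) EX@7 MEM@8 WB@9
I3 ld r5 <- r4: IF@6 ID@7 stall=0 (-) EX@8 MEM@9 WB@10
I4 mul r3 <- r4,r4: IF@7 ID@8 stall=0 (-) EX@9 MEM@10 WB@11
I5 add r1 <- r1,r1: IF@8 ID@9 stall=0 (-) EX@10 MEM@11 WB@12
I6 add r5 <- r2,r3: IF@9 ID@10 stall=1 (RAW on I4.r3 (WB@11)) EX@12 MEM@13 WB@14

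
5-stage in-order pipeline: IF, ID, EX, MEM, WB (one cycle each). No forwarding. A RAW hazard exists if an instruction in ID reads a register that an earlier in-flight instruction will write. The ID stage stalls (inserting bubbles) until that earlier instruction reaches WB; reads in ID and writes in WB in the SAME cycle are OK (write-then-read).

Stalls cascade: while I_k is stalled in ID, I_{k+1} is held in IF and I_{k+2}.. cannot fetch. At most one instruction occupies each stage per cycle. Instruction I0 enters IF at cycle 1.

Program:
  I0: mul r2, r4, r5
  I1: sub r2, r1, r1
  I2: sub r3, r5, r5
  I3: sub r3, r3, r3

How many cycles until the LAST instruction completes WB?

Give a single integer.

I0 mul r2 <- r4,r5: IF@1 ID@2 stall=0 (-) EX@3 MEM@4 WB@5
I1 sub r2 <- r1,r1: IF@2 ID@3 stall=0 (-) EX@4 MEM@5 WB@6
I2 sub r3 <- r5,r5: IF@3 ID@4 stall=0 (-) EX@5 MEM@6 WB@7
I3 sub r3 <- r3,r3: IF@4 ID@5 stall=2 (RAW on I2.r3 (WB@7)) EX@8 MEM@9 WB@10

Answer: 10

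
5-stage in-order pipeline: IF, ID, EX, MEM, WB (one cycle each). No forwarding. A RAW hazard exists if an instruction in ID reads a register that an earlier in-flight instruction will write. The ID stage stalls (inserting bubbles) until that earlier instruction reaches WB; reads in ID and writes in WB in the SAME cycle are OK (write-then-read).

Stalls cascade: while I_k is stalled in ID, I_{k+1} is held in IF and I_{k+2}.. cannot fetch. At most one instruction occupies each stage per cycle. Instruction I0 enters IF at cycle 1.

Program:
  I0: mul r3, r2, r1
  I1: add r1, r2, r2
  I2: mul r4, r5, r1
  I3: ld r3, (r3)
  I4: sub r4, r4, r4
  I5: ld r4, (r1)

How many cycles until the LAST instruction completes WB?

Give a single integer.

I0 mul r3 <- r2,r1: IF@1 ID@2 stall=0 (-) EX@3 MEM@4 WB@5
I1 add r1 <- r2,r2: IF@2 ID@3 stall=0 (-) EX@4 MEM@5 WB@6
I2 mul r4 <- r5,r1: IF@3 ID@4 stall=2 (RAW on I1.r1 (WB@6)) EX@7 MEM@8 WB@9
I3 ld r3 <- r3: IF@4 ID@7 stall=0 (-) EX@8 MEM@9 WB@10
I4 sub r4 <- r4,r4: IF@7 ID@8 stall=1 (RAW on I2.r4 (WB@9)) EX@10 MEM@11 WB@12
I5 ld r4 <- r1: IF@8 ID@10 stall=0 (-) EX@11 MEM@12 WB@13

Answer: 13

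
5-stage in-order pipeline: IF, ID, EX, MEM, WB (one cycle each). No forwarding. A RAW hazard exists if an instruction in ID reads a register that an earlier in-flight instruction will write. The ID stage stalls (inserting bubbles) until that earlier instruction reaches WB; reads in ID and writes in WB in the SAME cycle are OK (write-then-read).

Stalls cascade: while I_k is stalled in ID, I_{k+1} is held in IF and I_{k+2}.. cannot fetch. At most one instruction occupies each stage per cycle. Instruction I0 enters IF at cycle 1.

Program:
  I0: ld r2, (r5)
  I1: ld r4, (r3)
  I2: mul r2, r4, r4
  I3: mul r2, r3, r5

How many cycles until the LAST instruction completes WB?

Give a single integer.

I0 ld r2 <- r5: IF@1 ID@2 stall=0 (-) EX@3 MEM@4 WB@5
I1 ld r4 <- r3: IF@2 ID@3 stall=0 (-) EX@4 MEM@5 WB@6
I2 mul r2 <- r4,r4: IF@3 ID@4 stall=2 (RAW on I1.r4 (WB@6)) EX@7 MEM@8 WB@9
I3 mul r2 <- r3,r5: IF@4 ID@7 stall=0 (-) EX@8 MEM@9 WB@10

Answer: 10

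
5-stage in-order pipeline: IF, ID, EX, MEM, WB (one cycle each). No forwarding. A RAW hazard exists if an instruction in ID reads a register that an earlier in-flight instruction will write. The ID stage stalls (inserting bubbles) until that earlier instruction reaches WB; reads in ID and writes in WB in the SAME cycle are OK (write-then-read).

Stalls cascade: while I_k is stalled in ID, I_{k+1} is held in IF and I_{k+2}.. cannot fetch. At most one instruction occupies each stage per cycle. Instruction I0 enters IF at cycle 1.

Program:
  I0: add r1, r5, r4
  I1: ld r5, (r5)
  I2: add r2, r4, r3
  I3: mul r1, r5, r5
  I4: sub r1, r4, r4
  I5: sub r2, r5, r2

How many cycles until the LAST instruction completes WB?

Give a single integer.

I0 add r1 <- r5,r4: IF@1 ID@2 stall=0 (-) EX@3 MEM@4 WB@5
I1 ld r5 <- r5: IF@2 ID@3 stall=0 (-) EX@4 MEM@5 WB@6
I2 add r2 <- r4,r3: IF@3 ID@4 stall=0 (-) EX@5 MEM@6 WB@7
I3 mul r1 <- r5,r5: IF@4 ID@5 stall=1 (RAW on I1.r5 (WB@6)) EX@7 MEM@8 WB@9
I4 sub r1 <- r4,r4: IF@5 ID@7 stall=0 (-) EX@8 MEM@9 WB@10
I5 sub r2 <- r5,r2: IF@7 ID@8 stall=0 (-) EX@9 MEM@10 WB@11

Answer: 11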